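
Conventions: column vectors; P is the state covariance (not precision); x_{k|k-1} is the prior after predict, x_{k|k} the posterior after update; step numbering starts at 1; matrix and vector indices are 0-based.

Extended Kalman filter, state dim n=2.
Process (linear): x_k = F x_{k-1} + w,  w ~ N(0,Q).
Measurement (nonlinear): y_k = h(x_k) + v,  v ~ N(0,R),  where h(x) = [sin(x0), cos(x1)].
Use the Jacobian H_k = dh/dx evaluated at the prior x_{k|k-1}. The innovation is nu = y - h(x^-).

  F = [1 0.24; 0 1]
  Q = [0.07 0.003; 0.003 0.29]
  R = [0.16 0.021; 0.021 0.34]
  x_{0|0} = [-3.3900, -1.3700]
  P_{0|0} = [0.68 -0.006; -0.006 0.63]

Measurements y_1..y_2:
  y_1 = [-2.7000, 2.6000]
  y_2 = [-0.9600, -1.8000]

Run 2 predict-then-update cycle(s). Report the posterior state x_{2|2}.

step 1: x^-=[-3.7188, -1.3700]  P^-=[0.7834 0.1482; 0.1482 0.9200]  H_jac=[-0.8380 0.0000; 0.0000 0.9799]  S=[0.7101 -0.1007; -0.1007 1.2234]  K=[-0.9183 0.0431; -0.0712 0.7310]  nu=[-3.2457, 2.4006]  x^+=[-0.6346, 0.6160]  P^+=[0.1743 -0.0047; -0.0047 0.2521]
step 2: x^-=[-0.4868, 0.6160]  P^-=[0.2565 0.0588; 0.0588 0.5421]  H_jac=[0.8838 0.0000; 0.0000 -0.5778]  S=[0.3604 -0.0090; -0.0090 0.5210]  K=[0.6277 -0.0543; 0.1292 -0.5990]  nu=[-0.4922, -2.6162]  x^+=[-0.6536, 2.1196]  P^+=[0.1123 0.0092; 0.0092 0.3478]

x_post = [-0.6536, 2.1196]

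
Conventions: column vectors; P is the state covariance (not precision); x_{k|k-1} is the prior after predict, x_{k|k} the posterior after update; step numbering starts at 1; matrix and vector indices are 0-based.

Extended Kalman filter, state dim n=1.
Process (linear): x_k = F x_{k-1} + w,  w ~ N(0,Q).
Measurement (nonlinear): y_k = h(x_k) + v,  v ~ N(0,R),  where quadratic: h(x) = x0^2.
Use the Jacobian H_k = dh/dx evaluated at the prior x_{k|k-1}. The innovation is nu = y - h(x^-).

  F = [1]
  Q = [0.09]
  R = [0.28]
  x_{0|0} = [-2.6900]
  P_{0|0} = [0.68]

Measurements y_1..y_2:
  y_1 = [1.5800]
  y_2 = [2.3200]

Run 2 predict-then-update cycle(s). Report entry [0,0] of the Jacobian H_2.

H_jac[0,0] = -3.3034

step 1: x^-=[-2.6900]  P^-=[0.7700]  H_jac=[-5.3800]  S=[22.5672]  K=[-0.1836]  nu=[-5.6561]  x^+=[-1.6517]  P^+=[0.0096]
step 2: x^-=[-1.6517]  P^-=[0.0996]  H_jac=[-3.3034]  S=[1.3664]  K=[-0.2407]  nu=[-0.4082]  x^+=[-1.5535]  P^+=[0.0204]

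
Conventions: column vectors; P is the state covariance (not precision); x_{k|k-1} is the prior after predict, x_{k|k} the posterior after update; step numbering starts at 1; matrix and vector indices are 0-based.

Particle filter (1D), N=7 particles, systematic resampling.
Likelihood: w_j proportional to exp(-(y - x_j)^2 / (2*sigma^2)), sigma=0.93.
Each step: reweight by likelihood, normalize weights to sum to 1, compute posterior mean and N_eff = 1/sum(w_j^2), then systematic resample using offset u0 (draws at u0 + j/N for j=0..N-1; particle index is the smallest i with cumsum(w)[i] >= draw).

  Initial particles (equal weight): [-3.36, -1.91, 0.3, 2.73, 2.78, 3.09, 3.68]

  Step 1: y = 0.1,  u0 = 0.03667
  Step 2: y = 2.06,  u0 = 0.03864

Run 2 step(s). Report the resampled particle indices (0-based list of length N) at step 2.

step 1: w=[0.0009, 0.0868, 0.8762, 0.0164, 0.0141, 0.0051, 0.0005]  mean=0.1961  Neff=1.2892  idx=[1, 2, 2, 2, 2, 2, 2]
step 2: w=[0.0001, 0.1666, 0.1666, 0.1666, 0.1666, 0.1666, 0.1666]  mean=0.2998  Neff=6.0013  idx=[1, 2, 2, 3, 4, 5, 6]

resampled_idx = [1, 2, 2, 3, 4, 5, 6]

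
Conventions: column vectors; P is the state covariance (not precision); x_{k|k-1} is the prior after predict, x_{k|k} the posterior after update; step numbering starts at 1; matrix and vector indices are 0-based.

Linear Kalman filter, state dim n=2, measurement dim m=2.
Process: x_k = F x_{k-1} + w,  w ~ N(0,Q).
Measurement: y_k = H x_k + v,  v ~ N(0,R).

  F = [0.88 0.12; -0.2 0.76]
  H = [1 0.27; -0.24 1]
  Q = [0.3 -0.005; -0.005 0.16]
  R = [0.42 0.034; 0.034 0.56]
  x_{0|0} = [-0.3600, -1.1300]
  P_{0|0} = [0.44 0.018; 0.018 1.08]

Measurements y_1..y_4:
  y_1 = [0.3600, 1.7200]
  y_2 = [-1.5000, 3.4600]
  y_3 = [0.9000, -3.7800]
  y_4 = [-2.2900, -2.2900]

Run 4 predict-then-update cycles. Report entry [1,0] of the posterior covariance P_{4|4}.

step 1: x^-=[-0.4524, -0.7868]  P^-=[0.6601 0.0277; 0.0277 0.7959]  S=[1.1531 0.1164; 0.1164 1.3807]  K=[0.5936 -0.1447; 0.1540 0.5587]  nu=[1.0248, 2.3982]  x^+=[-0.1912, 0.7109]  P^+=[0.2449 -0.0021; -0.0021 0.3176]
step 2: x^-=[-0.0829, 0.5785]  P^-=[0.4938 -0.0205; -0.0205 0.3539]  S=[0.9285 -0.0081; -0.0081 0.9522]  K=[0.5246 -0.1415; 0.0841 0.3775]  nu=[-1.5733, 2.8616]  x^+=[-1.3132, 1.5265]  P^+=[0.2180 -0.0091; -0.0091 0.2121]
step 3: x^-=[-0.9725, 1.4228]  P^-=[0.4699 -0.0299; -0.0299 0.2940]  S=[0.8952 -0.0274; -0.0274 0.8954]  K=[0.5115 -0.1437; 0.0656 0.3384]  nu=[1.4883, -5.4362]  x^+=[0.5701, -0.3189]  P^+=[0.2132 -0.0119; -0.0119 0.1888]
step 4: x^-=[0.4634, -0.3564]  P^-=[0.4653 -0.0330; -0.0330 0.2812]  S=[0.8880 -0.0326; -0.0326 0.8839]  K=[0.5086 -0.1449; 0.0605 0.3294]  nu=[-2.6572, -1.8224]  x^+=[-0.6241, -1.1172]  P^+=[0.2122 -0.0129; -0.0129 0.1834]

P_post[1,0] = -0.0129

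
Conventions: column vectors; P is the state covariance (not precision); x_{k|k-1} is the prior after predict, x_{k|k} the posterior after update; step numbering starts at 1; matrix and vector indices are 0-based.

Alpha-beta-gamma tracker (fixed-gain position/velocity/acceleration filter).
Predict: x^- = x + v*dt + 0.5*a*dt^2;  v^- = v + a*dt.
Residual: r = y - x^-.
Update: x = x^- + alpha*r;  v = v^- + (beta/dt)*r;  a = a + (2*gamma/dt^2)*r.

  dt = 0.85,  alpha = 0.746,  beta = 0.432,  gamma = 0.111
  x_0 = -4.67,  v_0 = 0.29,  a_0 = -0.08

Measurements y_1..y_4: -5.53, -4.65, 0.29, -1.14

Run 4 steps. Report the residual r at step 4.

resid = -2.7501

step 1: x_pred=-4.4524  r=-1.0776  x^+=-5.2563  v^+=-0.3257  a^+=-0.4111
step 2: x_pred=-5.6816  r=1.0316  x^+=-4.9120  v^+=-0.1508  a^+=-0.0941
step 3: x_pred=-5.0742  r=5.3642  x^+=-1.0725  v^+=2.4955  a^+=1.5541
step 4: x_pred=1.6101  r=-2.7501  x^+=-0.4415  v^+=2.4188  a^+=0.7091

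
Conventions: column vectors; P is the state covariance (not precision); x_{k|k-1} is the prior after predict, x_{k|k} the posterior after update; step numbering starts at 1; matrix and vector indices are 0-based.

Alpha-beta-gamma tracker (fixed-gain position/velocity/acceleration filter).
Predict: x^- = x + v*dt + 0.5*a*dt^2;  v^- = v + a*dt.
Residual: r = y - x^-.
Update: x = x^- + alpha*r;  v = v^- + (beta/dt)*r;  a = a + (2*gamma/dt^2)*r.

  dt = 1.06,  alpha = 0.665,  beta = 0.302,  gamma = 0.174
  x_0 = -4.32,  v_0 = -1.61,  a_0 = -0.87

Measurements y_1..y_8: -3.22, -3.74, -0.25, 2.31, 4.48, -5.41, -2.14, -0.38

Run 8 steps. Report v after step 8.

step 1: x_pred=-6.5154  r=3.2954  x^+=-4.3239  v^+=-1.5933  a^+=0.1506
step 2: x_pred=-5.9283  r=2.1883  x^+=-4.4731  v^+=-0.8102  a^+=0.8284
step 3: x_pred=-4.8665  r=4.6165  x^+=-1.7965  v^+=1.3831  a^+=2.2582
step 4: x_pred=0.9383  r=1.3717  x^+=1.8505  v^+=4.1676  a^+=2.6831
step 5: x_pred=7.7755  r=-3.2955  x^+=5.5840  v^+=6.0728  a^+=1.6624
step 6: x_pred=12.9551  r=-18.3651  x^+=0.7423  v^+=2.6026  a^+=-4.0256
step 7: x_pred=1.2394  r=-3.3794  x^+=-1.0079  v^+=-2.6274  a^+=-5.0723
step 8: x_pred=-6.6426  r=6.2626  x^+=-2.4780  v^+=-6.2198  a^+=-3.1327

v_post = -6.2198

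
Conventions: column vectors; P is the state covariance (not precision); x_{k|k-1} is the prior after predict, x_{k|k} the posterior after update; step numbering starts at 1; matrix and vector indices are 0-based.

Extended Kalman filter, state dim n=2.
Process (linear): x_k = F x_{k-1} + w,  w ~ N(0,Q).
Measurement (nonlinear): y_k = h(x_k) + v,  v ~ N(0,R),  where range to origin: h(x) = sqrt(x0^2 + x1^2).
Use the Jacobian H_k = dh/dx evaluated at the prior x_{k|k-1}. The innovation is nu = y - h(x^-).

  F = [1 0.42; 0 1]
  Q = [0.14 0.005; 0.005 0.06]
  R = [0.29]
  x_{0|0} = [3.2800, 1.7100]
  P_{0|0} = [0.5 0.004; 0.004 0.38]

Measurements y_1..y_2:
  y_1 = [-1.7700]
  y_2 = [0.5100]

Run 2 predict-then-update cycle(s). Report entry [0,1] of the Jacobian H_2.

step 1: x^-=[3.9982, 1.7100]  P^-=[0.7104 0.1686; 0.1686 0.4400]  H_jac=[0.9194 0.3932]  S=[1.0805]  K=[0.6659; 0.3036]  nu=[-6.1185]  x^+=[-0.0759, -0.1476]  P^+=[0.2313 -0.0498; -0.0498 0.3404]
step 2: x^-=[-0.1379, -0.1476]  P^-=[0.3895 0.0981; 0.0981 0.4004]  H_jac=[-0.6826 -0.7308]  S=[0.7832]  K=[-0.4311; -0.4591]  nu=[0.3080]  x^+=[-0.2707, -0.2890]  P^+=[0.2440 -0.0569; -0.0569 0.2353]

H_jac[0,1] = -0.7308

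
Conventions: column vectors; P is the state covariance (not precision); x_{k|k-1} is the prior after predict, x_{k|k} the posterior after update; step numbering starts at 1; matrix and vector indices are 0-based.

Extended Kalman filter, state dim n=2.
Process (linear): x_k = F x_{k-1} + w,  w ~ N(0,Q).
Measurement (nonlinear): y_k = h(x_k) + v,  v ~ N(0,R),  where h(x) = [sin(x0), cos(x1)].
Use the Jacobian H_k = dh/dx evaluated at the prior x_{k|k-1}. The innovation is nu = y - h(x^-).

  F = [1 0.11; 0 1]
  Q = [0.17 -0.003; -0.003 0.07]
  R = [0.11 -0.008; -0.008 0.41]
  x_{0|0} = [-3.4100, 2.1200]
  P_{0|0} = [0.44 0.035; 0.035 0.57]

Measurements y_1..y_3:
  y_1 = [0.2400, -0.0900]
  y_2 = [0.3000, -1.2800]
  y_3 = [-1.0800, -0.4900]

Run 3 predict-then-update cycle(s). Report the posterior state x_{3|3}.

step 1: x^-=[-3.1768, 2.1200]  P^-=[0.6246 0.0947; 0.0947 0.6400]  H_jac=[-0.9994 0.0000; 0.0000 -0.8529]  S=[0.7338 0.0727; 0.0727 0.8756]  K=[-0.8485 -0.0218; -0.0677 -0.6178]  nu=[0.2048, 0.4320]  x^+=[-3.3600, 1.8392]  P^+=[0.0932 0.0025; 0.0025 0.2963]
step 2: x^-=[-3.1577, 1.8392]  P^-=[0.2674 0.0321; 0.0321 0.3663]  H_jac=[-0.9999 0.0000; 0.0000 -0.9642]  S=[0.3773 0.0230; 0.0230 0.7506]  K=[-0.7073 -0.0196; -0.0566 -0.4689]  nu=[0.2839, -1.0148]  x^+=[-3.3386, 2.2990]  P^+=[0.0777 0.0025; 0.0025 0.1989]
step 3: x^-=[-3.0857, 2.2990]  P^-=[0.2506 0.0214; 0.0214 0.2689]  H_jac=[-0.9984 0.0000; 0.0000 -0.7464]  S=[0.3598 0.0079; 0.0079 0.5598]  K=[-0.6950 -0.0186; -0.0514 -0.3578]  nu=[-1.0241, 0.1755]  x^+=[-2.3772, 2.2888]  P^+=[0.0764 0.0028; 0.0028 0.1960]

x_post = [-2.3772, 2.2888]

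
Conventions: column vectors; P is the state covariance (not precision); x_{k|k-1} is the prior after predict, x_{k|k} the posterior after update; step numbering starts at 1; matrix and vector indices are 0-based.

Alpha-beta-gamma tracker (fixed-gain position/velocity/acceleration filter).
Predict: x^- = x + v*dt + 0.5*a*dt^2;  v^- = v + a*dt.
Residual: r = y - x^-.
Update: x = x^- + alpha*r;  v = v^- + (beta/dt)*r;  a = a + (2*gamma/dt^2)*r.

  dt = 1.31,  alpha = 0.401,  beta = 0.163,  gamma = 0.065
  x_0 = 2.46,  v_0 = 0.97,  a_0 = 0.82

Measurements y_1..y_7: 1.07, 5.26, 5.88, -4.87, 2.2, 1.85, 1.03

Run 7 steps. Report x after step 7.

step 1: x_pred=4.4343  r=-3.3643  x^+=3.0852  v^+=1.6256  a^+=0.5651
step 2: x_pred=5.6997  r=-0.4397  x^+=5.5234  v^+=2.3112  a^+=0.5318
step 3: x_pred=9.0074  r=-3.1274  x^+=7.7533  v^+=2.6188  a^+=0.2949
step 4: x_pred=11.4370  r=-16.3070  x^+=4.8979  v^+=0.9761  a^+=-0.9404
step 5: x_pred=5.3697  r=-3.1697  x^+=4.0987  v^+=-0.6502  a^+=-1.1805
step 6: x_pred=2.2340  r=-0.3840  x^+=2.0800  v^+=-2.2444  a^+=-1.2096
step 7: x_pred=-1.8980  r=2.9280  x^+=-0.7239  v^+=-3.4646  a^+=-0.9878

x_post = -0.7239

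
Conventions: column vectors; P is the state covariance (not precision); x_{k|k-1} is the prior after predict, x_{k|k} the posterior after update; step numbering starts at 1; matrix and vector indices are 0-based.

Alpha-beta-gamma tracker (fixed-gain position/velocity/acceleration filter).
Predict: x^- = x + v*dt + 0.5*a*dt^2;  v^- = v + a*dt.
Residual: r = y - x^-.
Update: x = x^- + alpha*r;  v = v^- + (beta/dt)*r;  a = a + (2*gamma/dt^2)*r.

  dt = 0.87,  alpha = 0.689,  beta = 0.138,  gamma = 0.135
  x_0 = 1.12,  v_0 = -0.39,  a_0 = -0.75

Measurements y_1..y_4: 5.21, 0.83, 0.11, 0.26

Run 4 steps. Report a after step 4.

a_post = -0.6485

step 1: x_pred=0.4969  r=4.7131  x^+=3.7442  v^+=-0.2949  a^+=0.9313
step 2: x_pred=3.8401  r=-3.0101  x^+=1.7661  v^+=0.0378  a^+=-0.1425
step 3: x_pred=1.7451  r=-1.6351  x^+=0.6185  v^+=-0.3455  a^+=-0.7258
step 4: x_pred=0.0433  r=0.2167  x^+=0.1926  v^+=-0.9425  a^+=-0.6485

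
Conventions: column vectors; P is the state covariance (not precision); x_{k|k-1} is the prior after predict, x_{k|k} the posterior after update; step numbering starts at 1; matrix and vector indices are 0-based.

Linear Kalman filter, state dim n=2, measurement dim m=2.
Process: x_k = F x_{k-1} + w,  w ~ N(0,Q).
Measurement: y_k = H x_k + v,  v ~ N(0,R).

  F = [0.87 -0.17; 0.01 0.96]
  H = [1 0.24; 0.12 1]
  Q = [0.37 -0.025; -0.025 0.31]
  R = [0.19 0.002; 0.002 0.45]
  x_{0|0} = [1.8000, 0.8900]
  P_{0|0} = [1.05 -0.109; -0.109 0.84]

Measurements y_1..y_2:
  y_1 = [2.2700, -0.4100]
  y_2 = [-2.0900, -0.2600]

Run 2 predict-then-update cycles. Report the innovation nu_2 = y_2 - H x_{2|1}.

innov = [-4.0045, -0.3157]

step 1: x^-=[1.4147, 0.8724]  P^-=[1.2213 -0.2438; -0.2438 1.0822]  S=[1.3566 0.1574; 0.1574 1.4912]  K=[0.8754 -0.1576; -0.0711 0.7136]  nu=[0.6459, -1.4522]  x^+=[2.2091, -0.2097]  P^+=[0.1880 -0.0918; -0.0918 0.3320]
step 2: x^-=[1.9576, -0.1793]  P^-=[0.5491 -0.1540; -0.1540 0.6142]  S=[0.7005 0.0568; 0.0568 1.0351]  K=[0.7412 -0.1258; -0.0564 0.5786]  nu=[-4.0045, -0.3157]  x^+=[-0.9711, -0.1361]  P^+=[0.1584 -0.0742; -0.0742 0.2692]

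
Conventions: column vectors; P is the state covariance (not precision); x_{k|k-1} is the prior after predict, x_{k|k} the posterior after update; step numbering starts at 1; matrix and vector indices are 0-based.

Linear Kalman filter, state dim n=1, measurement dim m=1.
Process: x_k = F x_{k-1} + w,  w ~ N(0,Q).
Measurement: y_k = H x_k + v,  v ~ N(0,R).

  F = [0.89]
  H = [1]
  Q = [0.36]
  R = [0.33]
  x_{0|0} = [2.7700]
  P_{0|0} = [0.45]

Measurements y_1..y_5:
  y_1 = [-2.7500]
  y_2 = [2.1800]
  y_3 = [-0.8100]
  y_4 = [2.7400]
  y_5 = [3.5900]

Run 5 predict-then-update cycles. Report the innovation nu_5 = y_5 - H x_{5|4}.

step 1: x^-=[2.4653]  P^-=[0.7164]  S=[1.0464]  K=[0.6846]  nu=[-5.2153]  x^+=[-1.1053]  P^+=[0.2259]
step 2: x^-=[-0.9838]  P^-=[0.5390]  S=[0.8690]  K=[0.6202]  nu=[3.1638]  x^+=[0.9785]  P^+=[0.2047]
step 3: x^-=[0.8709]  P^-=[0.5221]  S=[0.8521]  K=[0.6127]  nu=[-1.6809]  x^+=[-0.1590]  P^+=[0.2022]
step 4: x^-=[-0.1416]  P^-=[0.5202]  S=[0.8502]  K=[0.6118]  nu=[2.8816]  x^+=[1.6215]  P^+=[0.2019]
step 5: x^-=[1.4431]  P^-=[0.5199]  S=[0.8499]  K=[0.6117]  nu=[2.1469]  x^+=[2.7564]  P^+=[0.2019]

innov = [2.1469]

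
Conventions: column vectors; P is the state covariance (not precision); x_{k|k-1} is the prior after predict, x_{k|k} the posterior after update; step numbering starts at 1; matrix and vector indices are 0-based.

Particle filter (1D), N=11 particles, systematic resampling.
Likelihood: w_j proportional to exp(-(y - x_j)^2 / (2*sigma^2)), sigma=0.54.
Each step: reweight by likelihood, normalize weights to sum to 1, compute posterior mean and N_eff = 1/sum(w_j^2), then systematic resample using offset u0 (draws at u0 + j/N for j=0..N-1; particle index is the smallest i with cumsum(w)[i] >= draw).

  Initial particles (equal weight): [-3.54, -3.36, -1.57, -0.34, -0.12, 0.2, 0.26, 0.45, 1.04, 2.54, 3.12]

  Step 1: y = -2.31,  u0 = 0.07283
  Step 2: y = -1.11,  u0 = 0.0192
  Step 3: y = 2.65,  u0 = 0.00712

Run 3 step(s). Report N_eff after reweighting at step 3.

step 1: w=[0.1208, 0.2442, 0.6324, 0.0021, 0.0004, 0.0000, 0.0000, 0.0000, 0.0000, 0.0000, 0.0000]  mean=-2.2419  Neff=2.1090  idx=[0, 1, 1, 1, 2, 2, 2, 2, 2, 2, 2]
step 2: w=[0.0000, 0.0000, 0.0000, 0.0000, 0.1428, 0.1428, 0.1428, 0.1428, 0.1428, 0.1428, 0.1428]  mean=-1.5702  Neff=7.0016  idx=[4, 4, 5, 6, 6, 7, 7, 8, 9, 9, 10]
step 3: w=[0.0909, 0.0909, 0.0909, 0.0909, 0.0909, 0.0909, 0.0909, 0.0909, 0.0909, 0.0909, 0.0909]  mean=-1.5700  Neff=11.0000  idx=[0, 1, 2, 3, 4, 5, 6, 7, 8, 9, 10]

N_eff = 11.0000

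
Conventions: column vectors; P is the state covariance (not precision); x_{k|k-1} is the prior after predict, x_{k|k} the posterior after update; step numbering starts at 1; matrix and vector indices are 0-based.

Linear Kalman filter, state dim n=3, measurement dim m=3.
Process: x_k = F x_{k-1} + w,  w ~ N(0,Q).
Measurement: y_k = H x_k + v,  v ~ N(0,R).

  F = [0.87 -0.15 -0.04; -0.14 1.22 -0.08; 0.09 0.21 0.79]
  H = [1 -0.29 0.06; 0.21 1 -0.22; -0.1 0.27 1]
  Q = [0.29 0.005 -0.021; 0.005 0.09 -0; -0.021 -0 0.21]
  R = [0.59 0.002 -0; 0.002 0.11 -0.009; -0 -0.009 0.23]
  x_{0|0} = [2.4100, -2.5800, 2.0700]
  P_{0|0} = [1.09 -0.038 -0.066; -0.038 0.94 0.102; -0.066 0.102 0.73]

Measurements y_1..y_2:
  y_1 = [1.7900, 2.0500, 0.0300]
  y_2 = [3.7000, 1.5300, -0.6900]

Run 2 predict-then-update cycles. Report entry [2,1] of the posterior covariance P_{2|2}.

step 1: x^-=[2.4009, -3.6506, 1.3104]  P^-=[1.1531 -0.3381 -0.0528; -0.3381 1.5067 0.2823; -0.0528 0.2823 0.7389]  S=[2.0524 -0.4742 -0.4198; -0.4742 1.4420 0.4789; -0.4198 0.4789 1.2715]  K=[0.6354 0.1698 -0.0582; -0.1328 0.8397 0.2084; 0.0710 -0.1410 0.7218]  nu=[-1.7482, 5.4847, -0.0546]  x^+=[2.2244, 1.1756, 0.3732]  P^+=[0.3594 -0.0476 0.0339; -0.0476 0.1020 0.0081; 0.0339 0.0081 0.1685]
step 2: x^-=[1.7440, 1.0929, 0.7419]  P^-=[0.5747 -0.1108 0.0127; -0.1108 0.2653 0.0108; 0.0127 0.0108 0.3283]  S=[1.2537 -0.0640 -0.0820; -0.0640 0.3641 -0.0037; -0.0820 -0.0037 0.5926]  K=[0.4862 0.1042 -0.0581; -0.1069 0.6410 0.1471; 0.0527 -0.1463 0.5631]  nu=[2.2285, 0.2340, -1.5526]  x^+=[2.9421, 0.7763, -0.0491]  P^+=[0.2742 -0.0394 0.0238; -0.0394 0.0779 0.0031; 0.0238 0.0031 0.1324]

P_post[2,1] = 0.0031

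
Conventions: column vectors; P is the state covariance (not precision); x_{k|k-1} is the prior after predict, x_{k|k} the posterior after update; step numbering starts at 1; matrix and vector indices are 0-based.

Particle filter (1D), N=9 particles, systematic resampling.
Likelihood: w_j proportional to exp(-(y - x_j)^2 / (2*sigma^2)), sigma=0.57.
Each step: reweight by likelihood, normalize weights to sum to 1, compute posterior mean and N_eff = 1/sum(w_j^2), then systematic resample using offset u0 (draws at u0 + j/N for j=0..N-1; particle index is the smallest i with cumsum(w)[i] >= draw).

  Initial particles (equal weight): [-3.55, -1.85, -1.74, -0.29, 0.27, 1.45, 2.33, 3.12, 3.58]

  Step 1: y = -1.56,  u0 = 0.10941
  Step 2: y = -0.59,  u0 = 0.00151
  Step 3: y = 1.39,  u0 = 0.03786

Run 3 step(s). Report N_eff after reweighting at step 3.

N_eff = 2.0000

step 1: w=[0.0012, 0.4572, 0.4951, 0.0435, 0.0030, 0.0000, 0.0000, 0.0000, 0.0000]  mean=-1.7233  Neff=2.1926  idx=[1, 1, 1, 1, 2, 2, 2, 2, 4]
step 2: w=[0.0730, 0.0730, 0.0730, 0.0730, 0.1097, 0.1097, 0.1097, 0.1097, 0.2691]  mean=-1.2312  Neff=7.0471  idx=[0, 1, 3, 4, 5, 6, 7, 8, 8]
step 3: w=[0.0000, 0.0000, 0.0000, 0.0000, 0.0000, 0.0000, 0.0000, 0.5000, 0.5000]  mean=0.2700  Neff=2.0000  idx=[7, 7, 7, 7, 7, 8, 8, 8, 8]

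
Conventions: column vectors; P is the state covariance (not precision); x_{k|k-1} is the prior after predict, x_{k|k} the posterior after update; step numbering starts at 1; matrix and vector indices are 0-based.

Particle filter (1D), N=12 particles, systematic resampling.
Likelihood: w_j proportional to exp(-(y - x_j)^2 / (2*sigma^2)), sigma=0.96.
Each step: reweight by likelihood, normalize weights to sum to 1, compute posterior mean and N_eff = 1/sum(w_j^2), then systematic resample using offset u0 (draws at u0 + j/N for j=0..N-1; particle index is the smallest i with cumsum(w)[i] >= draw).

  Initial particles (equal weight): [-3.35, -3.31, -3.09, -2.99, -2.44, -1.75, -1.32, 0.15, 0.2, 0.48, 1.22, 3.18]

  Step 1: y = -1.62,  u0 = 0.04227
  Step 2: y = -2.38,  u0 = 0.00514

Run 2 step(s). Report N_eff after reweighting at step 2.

N_eff = 10.5767

step 1: w=[0.0473, 0.0509, 0.0742, 0.0866, 0.1665, 0.2376, 0.2284, 0.0438, 0.0398, 0.0219, 0.0030, 0.0000]  mean=-1.9100  Neff=6.3231  idx=[0, 2, 3, 4, 4, 5, 5, 5, 6, 6, 6, 8]
step 2: w=[0.0727, 0.0922, 0.0990, 0.1210, 0.1210, 0.0977, 0.0977, 0.0977, 0.0659, 0.0659, 0.0659, 0.0033]  mean=-2.1883  Neff=10.5767  idx=[0, 1, 2, 2, 3, 4, 4, 5, 6, 7, 8, 9]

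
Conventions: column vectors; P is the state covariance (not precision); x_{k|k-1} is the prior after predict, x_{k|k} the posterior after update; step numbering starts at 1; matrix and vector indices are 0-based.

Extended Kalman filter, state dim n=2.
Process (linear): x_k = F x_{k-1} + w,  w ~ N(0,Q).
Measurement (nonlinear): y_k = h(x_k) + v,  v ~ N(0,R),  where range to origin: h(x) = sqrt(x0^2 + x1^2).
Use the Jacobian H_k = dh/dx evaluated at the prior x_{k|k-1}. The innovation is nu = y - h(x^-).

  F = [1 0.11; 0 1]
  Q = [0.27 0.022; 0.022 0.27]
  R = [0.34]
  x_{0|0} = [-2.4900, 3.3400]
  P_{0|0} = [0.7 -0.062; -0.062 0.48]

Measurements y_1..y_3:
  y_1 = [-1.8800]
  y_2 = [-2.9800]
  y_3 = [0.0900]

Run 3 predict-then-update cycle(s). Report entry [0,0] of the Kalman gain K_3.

step 1: x^-=[-2.1226, 3.3400]  P^-=[0.9622 0.0128; 0.0128 0.7500]  H_jac=[-0.5364 0.8440]  S=[1.1394]  K=[-0.4434; 0.5495]  nu=[-5.8374]  x^+=[0.4659, 0.1324]  P^+=[0.7381 0.2904; 0.2904 0.4059]
step 2: x^-=[0.4804, 0.1324]  P^-=[1.0769 0.3571; 0.3571 0.6759]  H_jac=[0.9641 0.2656]  S=[1.5715]  K=[0.7210; 0.3333]  nu=[-3.4783]  x^+=[-2.0275, -1.0270]  P^+=[0.2599 -0.0206; -0.0206 0.5014]
step 3: x^-=[-2.1405, -1.0270]  P^-=[0.5315 0.0566; 0.0566 0.7714]  H_jac=[-0.9016 -0.4326]  S=[0.9605]  K=[-0.5244; -0.4005]  nu=[-2.2841]  x^+=[-0.9428, -0.1122]  P^+=[0.2674 -0.1451; -0.1451 0.6173]

K[0,0] = -0.5244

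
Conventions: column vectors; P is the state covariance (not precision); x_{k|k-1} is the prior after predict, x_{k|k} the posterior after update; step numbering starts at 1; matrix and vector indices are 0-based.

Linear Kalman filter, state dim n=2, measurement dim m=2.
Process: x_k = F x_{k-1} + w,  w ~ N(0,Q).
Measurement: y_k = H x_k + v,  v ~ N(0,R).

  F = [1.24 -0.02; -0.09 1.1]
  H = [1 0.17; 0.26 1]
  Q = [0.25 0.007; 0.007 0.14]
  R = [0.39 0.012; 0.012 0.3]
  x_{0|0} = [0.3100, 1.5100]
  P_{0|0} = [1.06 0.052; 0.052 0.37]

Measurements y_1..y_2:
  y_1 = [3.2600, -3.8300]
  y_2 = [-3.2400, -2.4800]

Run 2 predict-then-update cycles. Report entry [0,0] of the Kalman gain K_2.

K[0,0] = 0.6701

step 1: x^-=[0.3542, 1.6331]  P^-=[1.8774 -0.0484; -0.0484 0.5860]  S=[2.2679 0.5492; 0.5492 0.9877]  K=[0.8279 -0.0151; -0.1364 0.6563]  nu=[2.6282, -5.5552]  x^+=[2.6140, -2.3714]  P^+=[0.3366 -0.0821; -0.0821 0.2166]
step 2: x^-=[3.2888, -2.8438]  P^-=[0.7718 -0.1475; -0.1475 0.4211]  S=[1.1238 0.1302; 0.1302 0.6966]  K=[0.6701 -0.0490; -0.1341 0.5746]  nu=[-6.0453, -0.4913]  x^+=[-0.7383, -2.3152]  P^+=[0.2740 -0.0779; -0.0779 0.1910]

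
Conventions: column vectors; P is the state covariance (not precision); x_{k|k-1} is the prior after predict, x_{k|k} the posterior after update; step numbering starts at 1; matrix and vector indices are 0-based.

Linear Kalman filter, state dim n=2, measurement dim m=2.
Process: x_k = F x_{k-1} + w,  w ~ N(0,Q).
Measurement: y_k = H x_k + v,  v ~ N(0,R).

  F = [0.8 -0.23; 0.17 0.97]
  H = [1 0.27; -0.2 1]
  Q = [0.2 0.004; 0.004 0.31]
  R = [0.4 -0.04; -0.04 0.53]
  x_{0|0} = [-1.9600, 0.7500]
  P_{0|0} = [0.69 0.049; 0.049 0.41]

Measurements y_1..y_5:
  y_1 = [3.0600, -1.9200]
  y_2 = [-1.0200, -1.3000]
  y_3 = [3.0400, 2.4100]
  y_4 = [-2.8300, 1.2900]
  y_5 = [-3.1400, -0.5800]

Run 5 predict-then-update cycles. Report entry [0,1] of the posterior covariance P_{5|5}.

step 1: x^-=[-1.7405, 0.3943]  P^-=[0.6453 0.0425; 0.0425 0.7319]  S=[1.1215 0.0687; 0.0687 1.2707]  K=[0.5917 -0.1001; 0.1798 0.5596]  nu=[4.6940, -2.6624]  x^+=[1.3035, -0.2516]  P^+=[0.2480 -0.0271; -0.0271 0.2839]
step 2: x^-=[1.1007, -0.0225]  P^-=[0.3837 -0.0456; -0.0456 0.5754]  S=[0.8010 -0.0045; -0.0045 1.1390]  K=[0.4631 -0.1056; 0.1399 0.5137]  nu=[-2.1146, -1.0574]  x^+=[0.2331, -0.8615]  P^+=[0.1988 -0.0347; -0.0347 0.2597]
step 3: x^-=[0.3847, -0.7961]  P^-=[0.3538 -0.0525; -0.0525 0.5487]  S=[0.7654 -0.0123; -0.0123 1.1138]  K=[0.4420 -0.1058; 0.1330 0.5035]  nu=[2.8703, 3.2830]  x^+=[1.3060, 1.2388]  P^+=[0.1906 -0.0356; -0.0356 0.2544]
step 4: x^-=[0.7598, 1.4236]  P^-=[0.3486 -0.0531; -0.0531 0.5431]  S=[0.7595 -0.0133; -0.0133 1.1083]  K=[0.4382 -0.1055; 0.1320 0.5012]  nu=[-3.9742, 0.0183]  x^+=[-0.9837, 0.9084]  P^+=[0.1891 -0.0356; -0.0356 0.2532]
step 5: x^-=[-0.9959, 0.7139]  P^-=[0.3476 -0.0530; -0.0530 0.5420]  S=[0.7584 -0.0133; -0.0133 1.1071]  K=[0.4375 -0.1054; 0.1318 0.5007]  nu=[-2.3368, -1.4931]  x^+=[-1.8609, -0.3418]  P^+=[0.1888 -0.0356; -0.0356 0.2530]

P_post[0,1] = -0.0356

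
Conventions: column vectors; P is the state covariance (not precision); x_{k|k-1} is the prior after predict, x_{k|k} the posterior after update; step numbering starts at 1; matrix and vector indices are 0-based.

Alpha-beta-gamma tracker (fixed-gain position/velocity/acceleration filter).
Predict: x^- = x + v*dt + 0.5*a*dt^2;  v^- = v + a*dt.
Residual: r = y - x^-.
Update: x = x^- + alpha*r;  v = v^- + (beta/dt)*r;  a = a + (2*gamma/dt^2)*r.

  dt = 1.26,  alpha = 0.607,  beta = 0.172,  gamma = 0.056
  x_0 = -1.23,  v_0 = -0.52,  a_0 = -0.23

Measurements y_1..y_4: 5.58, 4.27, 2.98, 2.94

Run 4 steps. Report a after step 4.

a_post = 0.0778

step 1: x_pred=-2.0678  r=7.6478  x^+=2.5744  v^+=0.2342  a^+=0.3095
step 2: x_pred=3.1152  r=1.1548  x^+=3.8162  v^+=0.7818  a^+=0.3910
step 3: x_pred=5.1116  r=-2.1316  x^+=3.8177  v^+=0.9835  a^+=0.2406
step 4: x_pred=5.2479  r=-2.3079  x^+=3.8470  v^+=0.9716  a^+=0.0778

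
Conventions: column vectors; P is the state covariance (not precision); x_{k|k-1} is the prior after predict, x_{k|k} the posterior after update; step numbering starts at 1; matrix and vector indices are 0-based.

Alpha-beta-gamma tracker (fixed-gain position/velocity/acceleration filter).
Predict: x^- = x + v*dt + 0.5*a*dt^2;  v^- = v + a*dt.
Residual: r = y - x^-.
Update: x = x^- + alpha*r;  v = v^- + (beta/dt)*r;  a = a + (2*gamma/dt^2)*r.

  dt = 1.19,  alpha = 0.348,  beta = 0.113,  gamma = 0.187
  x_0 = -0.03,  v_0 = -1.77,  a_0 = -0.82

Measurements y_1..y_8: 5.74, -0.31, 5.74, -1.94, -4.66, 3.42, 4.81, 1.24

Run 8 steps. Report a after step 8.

step 1: x_pred=-2.7169  r=8.4569  x^+=0.2261  v^+=-1.9427  a^+=1.4135
step 2: x_pred=-1.0849  r=0.7749  x^+=-0.8153  v^+=-0.1871  a^+=1.6182
step 3: x_pred=0.1079  r=5.6321  x^+=2.0679  v^+=2.2734  a^+=3.1057
step 4: x_pred=6.9721  r=-8.9121  x^+=3.8707  v^+=5.1228  a^+=0.7519
step 5: x_pred=10.4993  r=-15.1593  x^+=5.2238  v^+=4.5781  a^+=-3.2517
step 6: x_pred=8.3694  r=-4.9494  x^+=6.6470  v^+=0.2386  a^+=-4.5589
step 7: x_pred=3.7030  r=1.1070  x^+=4.0882  v^+=-5.0814  a^+=-4.2665
step 8: x_pred=-4.9796  r=6.2196  x^+=-2.8151  v^+=-9.5680  a^+=-2.6239

a_post = -2.6239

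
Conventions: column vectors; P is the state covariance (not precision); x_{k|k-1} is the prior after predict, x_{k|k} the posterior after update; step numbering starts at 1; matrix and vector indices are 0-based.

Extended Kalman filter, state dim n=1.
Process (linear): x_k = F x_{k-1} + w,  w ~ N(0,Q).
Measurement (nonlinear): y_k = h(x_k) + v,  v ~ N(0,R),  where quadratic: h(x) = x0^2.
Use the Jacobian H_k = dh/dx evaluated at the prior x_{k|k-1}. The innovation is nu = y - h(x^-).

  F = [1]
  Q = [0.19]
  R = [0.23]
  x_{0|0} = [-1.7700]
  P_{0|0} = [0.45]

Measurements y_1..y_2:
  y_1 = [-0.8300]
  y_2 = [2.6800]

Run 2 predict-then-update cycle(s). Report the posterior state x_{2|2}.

step 1: x^-=[-1.7700]  P^-=[0.6400]  H_jac=[-3.5400]  S=[8.2502]  K=[-0.2746]  nu=[-3.9629]  x^+=[-0.6817]  P^+=[0.0178]
step 2: x^-=[-0.6817]  P^-=[0.2078]  H_jac=[-1.3635]  S=[0.6164]  K=[-0.4598]  nu=[2.2152]  x^+=[-1.7002]  P^+=[0.0776]

x_post = [-1.7002]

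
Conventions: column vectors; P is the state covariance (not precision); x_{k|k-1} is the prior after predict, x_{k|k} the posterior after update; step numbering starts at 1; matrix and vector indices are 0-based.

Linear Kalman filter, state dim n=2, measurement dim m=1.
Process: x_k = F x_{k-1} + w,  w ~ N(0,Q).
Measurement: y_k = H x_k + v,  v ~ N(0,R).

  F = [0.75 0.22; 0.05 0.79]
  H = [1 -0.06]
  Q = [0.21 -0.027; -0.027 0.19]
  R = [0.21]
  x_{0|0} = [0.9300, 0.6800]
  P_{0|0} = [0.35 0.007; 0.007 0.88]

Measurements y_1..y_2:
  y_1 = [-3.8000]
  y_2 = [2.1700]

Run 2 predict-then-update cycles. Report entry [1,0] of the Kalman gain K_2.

K[1,0] = 0.2032

step 1: x^-=[0.8471, 0.5837]  P^-=[0.4518 0.1433; 0.1433 0.7406]  S=[0.6472]  K=[0.6847; 0.1527]  nu=[-4.6121]  x^+=[-2.3109, -0.1207]  P^+=[0.1483 0.0756; 0.0756 0.7255]
step 2: x^-=[-1.7597, -0.2109]  P^-=[0.3535 0.1503; 0.1503 0.6492]  S=[0.5478]  K=[0.6288; 0.2032]  nu=[3.9170]  x^+=[0.7035, 0.5852]  P^+=[0.1369 0.0803; 0.0803 0.6265]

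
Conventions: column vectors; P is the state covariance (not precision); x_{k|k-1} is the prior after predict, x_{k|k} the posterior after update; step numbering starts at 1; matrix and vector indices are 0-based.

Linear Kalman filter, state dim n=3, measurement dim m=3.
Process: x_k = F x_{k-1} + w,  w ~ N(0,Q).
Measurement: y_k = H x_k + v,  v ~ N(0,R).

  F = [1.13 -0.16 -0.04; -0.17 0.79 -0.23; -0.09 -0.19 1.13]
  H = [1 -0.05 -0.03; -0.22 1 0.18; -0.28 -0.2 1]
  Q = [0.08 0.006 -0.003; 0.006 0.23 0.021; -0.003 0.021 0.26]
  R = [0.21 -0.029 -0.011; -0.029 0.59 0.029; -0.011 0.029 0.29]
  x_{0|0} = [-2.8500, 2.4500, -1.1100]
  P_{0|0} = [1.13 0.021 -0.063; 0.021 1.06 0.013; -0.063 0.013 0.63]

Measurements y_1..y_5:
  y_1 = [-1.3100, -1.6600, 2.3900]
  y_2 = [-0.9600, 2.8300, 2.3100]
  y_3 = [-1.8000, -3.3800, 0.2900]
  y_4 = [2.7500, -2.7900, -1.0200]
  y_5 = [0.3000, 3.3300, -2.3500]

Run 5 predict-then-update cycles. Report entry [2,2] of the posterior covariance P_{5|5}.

P_post[2,2] = 0.1854

step 1: x^-=[-3.5681, 2.6753, -1.4633]  P^-=[1.5493 -0.3039 -0.2013; -0.3039 0.9422 -0.2624; -0.2013 -0.2624 1.1198]  S=[1.8044 -0.7576 -0.6039; -0.7576 1.6987 0.0108; -0.6039 0.0108 1.7526]  K=[0.8496 -0.0217 -0.0348; -0.0327 0.5531 -0.2234; 0.1513 0.0530 0.7528]  nu=[2.3480, -4.8569, 3.3893]  x^+=[-1.5855, -0.8447, 1.1863]  P^+=[0.1801 -0.0042 0.0295; -0.0042 0.3173 0.0139; 0.0295 0.0139 0.2293]
step 2: x^-=[-1.7039, -0.6706, 1.6437]  P^-=[0.3175 -0.0778 0.0142; -0.0778 0.4438 -0.0753; 0.0142 -0.0753 0.5535]  S=[0.5358 -0.1971 -0.0800; -0.1971 1.0731 0.0014; -0.0800 0.0014 0.8996]  K=[0.5869 -0.0274 -0.0135; -0.0573 0.4065 -0.1639; 0.1122 0.0396 0.6375]  nu=[0.7597, 2.8299, 0.0551]  x^+=[-1.3363, 0.4272, 1.8760]  P^+=[0.1243 -0.0101 0.0216; -0.0101 0.2330 0.0087; 0.0216 0.0087 0.1926]
step 3: x^-=[-1.6535, 0.1332, 2.1590]  P^-=[0.2469 -0.0603 0.0109; -0.0603 0.3904 -0.0573; 0.0109 -0.0573 0.5069]  S=[0.4635 -0.1623 -0.0666; -0.1623 1.0138 0.0134; -0.0666 0.0134 0.8419]  K=[0.5273 -0.0265 -0.0126; -0.0569 0.3809 -0.1513; 0.0996 0.0389 0.6193]  nu=[-0.0751, -4.2656, -2.3053]  x^+=[-1.5508, -1.1384, 0.5581]  P^+=[0.1117 -0.0102 0.0190; -0.0102 0.2182 0.0086; 0.0190 0.0086 0.1867]
step 4: x^-=[-1.5925, -0.7641, 0.9865]  P^-=[0.2306 -0.0554 0.0087; -0.0554 0.3804 -0.0534; 0.0087 -0.0534 0.4992]  S=[0.4468 -0.1538 -0.0653; -0.1538 1.0022 0.0162; -0.0653 0.0162 0.8328]  K=[0.5109 -0.0258 -0.0132; -0.0553 0.3761 -0.1485; 0.0955 0.0391 0.6161]  nu=[4.3339, -2.5539, -2.6052]  x^+=[0.7216, -1.5774, -0.3048]  P^+=[0.1082 -0.0099 0.0181; -0.0099 0.2154 0.0088; 0.0181 0.0088 0.1856]
step 5: x^-=[1.0800, -1.2987, -0.1096]  P^-=[0.2260 -0.0539 0.0078; -0.0539 0.3783 -0.0524; 0.0078 -0.0524 0.4978]  S=[0.4422 -0.1513 -0.0652; -0.1513 0.9996 0.0170; -0.0652 0.0170 0.8312]  K=[0.5060 -0.0254 -0.0135; -0.0546 0.3751 -0.1478; 0.0941 0.0393 0.6155]  nu=[-0.8482, 4.8860, -2.1977]  x^+=[0.5562, 0.9053, -1.3501]  P^+=[0.1072 -0.0097 0.0179; -0.0097 0.2149 0.0089; 0.0179 0.0089 0.1854]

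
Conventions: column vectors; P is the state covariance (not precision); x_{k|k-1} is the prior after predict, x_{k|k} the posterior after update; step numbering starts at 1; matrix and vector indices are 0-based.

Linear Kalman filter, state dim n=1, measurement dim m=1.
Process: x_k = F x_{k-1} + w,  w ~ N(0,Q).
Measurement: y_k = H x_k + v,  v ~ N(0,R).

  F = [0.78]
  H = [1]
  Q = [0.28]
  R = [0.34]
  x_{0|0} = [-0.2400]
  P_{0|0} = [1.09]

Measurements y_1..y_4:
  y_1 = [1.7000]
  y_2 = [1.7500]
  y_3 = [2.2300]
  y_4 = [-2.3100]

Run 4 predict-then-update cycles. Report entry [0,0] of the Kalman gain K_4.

step 1: x^-=[-0.1872]  P^-=[0.9432]  S=[1.2832]  K=[0.7350]  nu=[1.8872]  x^+=[1.1999]  P^+=[0.2499]
step 2: x^-=[0.9360]  P^-=[0.4320]  S=[0.7720]  K=[0.5596]  nu=[0.8140]  x^+=[1.3915]  P^+=[0.1903]
step 3: x^-=[1.0854]  P^-=[0.3958]  S=[0.7358]  K=[0.5379]  nu=[1.1446]  x^+=[1.7011]  P^+=[0.1829]
step 4: x^-=[1.3268]  P^-=[0.3913]  S=[0.7313]  K=[0.5351]  nu=[-3.6368]  x^+=[-0.6191]  P^+=[0.1819]

K[0,0] = 0.5351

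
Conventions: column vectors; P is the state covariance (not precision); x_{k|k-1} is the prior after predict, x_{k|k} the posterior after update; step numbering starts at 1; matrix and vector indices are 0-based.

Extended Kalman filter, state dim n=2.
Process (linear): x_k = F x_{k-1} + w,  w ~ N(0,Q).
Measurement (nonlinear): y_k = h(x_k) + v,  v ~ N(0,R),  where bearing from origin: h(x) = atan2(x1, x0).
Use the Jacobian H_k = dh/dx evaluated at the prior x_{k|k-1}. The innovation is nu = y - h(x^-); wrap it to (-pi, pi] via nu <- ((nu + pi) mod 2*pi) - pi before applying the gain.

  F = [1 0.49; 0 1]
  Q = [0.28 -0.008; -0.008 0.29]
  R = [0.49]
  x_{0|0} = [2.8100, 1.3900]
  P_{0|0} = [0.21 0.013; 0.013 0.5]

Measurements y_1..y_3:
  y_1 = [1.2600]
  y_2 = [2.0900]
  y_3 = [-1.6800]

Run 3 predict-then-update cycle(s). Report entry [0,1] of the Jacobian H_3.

step 1: x^-=[3.4911, 1.3900]  P^-=[0.6228 0.2500; 0.2500 0.7900]  H_jac=[-0.0984 0.2472]  S=[0.5322]  K=[0.0009; 0.3208]  nu=[0.8811]  x^+=[3.4919, 1.6726]  P^+=[0.6228 0.2498; 0.2498 0.7352]
step 2: x^-=[4.3115, 1.6726]  P^-=[1.3242 0.6021; 0.6021 1.0252]  H_jac=[-0.0782 0.2016]  S=[0.5208]  K=[0.0342; 0.3065]  nu=[1.7199]  x^+=[4.3704, 2.1997]  P^+=[1.3236 0.5966; 0.5966 0.9763]
step 3: x^-=[5.4482, 2.1997]  P^-=[2.4227 1.0670; 1.0670 1.2663]  H_jac=[-0.0637 0.1578]  S=[0.5099]  K=[0.0275; 0.2586]  nu=[-2.0637]  x^+=[5.3915, 1.6661]  P^+=[2.4223 1.0634; 1.0634 1.2322]

H_jac[0,1] = 0.1578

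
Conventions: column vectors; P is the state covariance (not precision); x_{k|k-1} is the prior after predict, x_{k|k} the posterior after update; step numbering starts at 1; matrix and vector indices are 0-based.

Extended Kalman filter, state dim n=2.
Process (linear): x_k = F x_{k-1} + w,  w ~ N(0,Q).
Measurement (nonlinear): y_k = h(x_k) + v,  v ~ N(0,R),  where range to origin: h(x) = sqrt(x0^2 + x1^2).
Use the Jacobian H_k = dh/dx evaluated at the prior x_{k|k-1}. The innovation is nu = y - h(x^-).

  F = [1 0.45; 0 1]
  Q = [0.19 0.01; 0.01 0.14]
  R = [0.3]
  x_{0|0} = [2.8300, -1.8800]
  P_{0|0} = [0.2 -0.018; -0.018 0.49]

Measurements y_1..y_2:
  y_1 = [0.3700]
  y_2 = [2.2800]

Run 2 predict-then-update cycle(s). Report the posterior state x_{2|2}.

x_post = [1.4752, -0.9578]

step 1: x^-=[1.9840, -1.8800]  P^-=[0.4730 0.2125; 0.2125 0.6300]  H_jac=[0.7259 -0.6878]  S=[0.6351]  K=[0.3105; -0.4394]  nu=[-2.3633]  x^+=[1.2502, -0.8415]  P^+=[0.4118 0.2992; 0.2992 0.5074]
step 2: x^-=[0.8715, -0.8415]  P^-=[0.9738 0.5375; 0.5375 0.6474]  H_jac=[0.7194 -0.6946]  S=[0.5792]  K=[0.5650; -0.1088]  nu=[1.0685]  x^+=[1.4752, -0.9578]  P^+=[0.7889 0.5731; 0.5731 0.6405]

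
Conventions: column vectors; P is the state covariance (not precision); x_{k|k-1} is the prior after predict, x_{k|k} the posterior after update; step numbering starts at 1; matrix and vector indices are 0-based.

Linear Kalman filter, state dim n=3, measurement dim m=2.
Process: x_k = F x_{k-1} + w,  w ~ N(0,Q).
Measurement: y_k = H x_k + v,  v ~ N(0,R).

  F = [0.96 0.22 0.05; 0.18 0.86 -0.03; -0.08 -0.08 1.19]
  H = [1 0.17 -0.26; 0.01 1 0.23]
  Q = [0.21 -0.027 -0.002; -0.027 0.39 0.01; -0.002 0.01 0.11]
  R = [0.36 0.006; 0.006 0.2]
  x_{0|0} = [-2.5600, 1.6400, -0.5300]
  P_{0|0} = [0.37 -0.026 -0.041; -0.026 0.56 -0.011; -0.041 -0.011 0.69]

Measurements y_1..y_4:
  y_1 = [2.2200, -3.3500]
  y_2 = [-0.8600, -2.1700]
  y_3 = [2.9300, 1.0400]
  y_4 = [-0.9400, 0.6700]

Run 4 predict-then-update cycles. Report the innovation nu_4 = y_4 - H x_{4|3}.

step 1: x^-=[-2.1233, 0.9655, -0.5571]  P^-=[0.5647 0.1198 -0.0463; 0.1198 0.8097 -0.0765; -0.0463 -0.0765 1.1026]  S=[1.0941 0.2097; 0.2097 1.0351]  K=[0.5456 0.0003; 0.1109 0.7440; -0.3630 0.2442]  nu=[4.0343, -4.1661]  x^+=[0.0765, -1.6867, -3.0389]  P^+=[0.2389 -0.0318 0.1424; -0.0318 0.1888 -0.1696; 0.1424 -0.1696 0.9339]
step 2: x^-=[-0.4496, -1.3457, -3.4875]  P^-=[0.4381 0.0121 0.1533; 0.0121 0.5356 -0.1802; 0.1533 -0.1802 1.4400]  S=[0.8512 0.1021; 0.1021 0.7298]  K=[0.4696 0.0052; 0.0966 0.6637; -0.3262 0.2546]  nu=[-1.0884, -0.0177]  x^+=[-0.9608, -1.4626, -3.1369]  P^+=[0.2499 -0.0609 0.2707; -0.0609 0.1931 -0.2571; 0.2707 -0.2571 1.3191]
step 3: x^-=[-1.4010, -1.3366, -3.5391]  P^-=[0.4475 -0.0167 0.3016; -0.0167 0.5336 -0.2540; 0.3016 -0.2540 1.9774]  S=[0.8166 0.0909; 0.0909 0.7224]  K=[0.4460 0.0230; 0.0997 0.6449; -0.3495 0.3261]  nu=[3.6381, 3.2046]  x^+=[0.2951, 1.0929, -3.7655]  P^+=[0.2829 -0.0901 0.4109; -0.0901 0.2133 -0.3599; 0.4109 -0.3599 1.8216]
step 4: x^-=[0.3355, 1.1060, -4.5920]  P^-=[0.4790 -0.0397 0.4644; -0.0397 0.5448 -0.3465; 0.4644 -0.3465 2.6818]  S=[0.8117 0.0854; 0.0854 0.7287]  K=[0.4280 0.0485; 0.1104 0.6248; -0.4041 0.4247]  nu=[-2.6574, 0.6168]  x^+=[-0.7719, 1.1979, -3.2561]  P^+=[0.3251 -0.1234 0.5759; -0.1234 0.2387 -0.4861; 0.5759 -0.4861 2.4471]

innov = [-2.6574, 0.6168]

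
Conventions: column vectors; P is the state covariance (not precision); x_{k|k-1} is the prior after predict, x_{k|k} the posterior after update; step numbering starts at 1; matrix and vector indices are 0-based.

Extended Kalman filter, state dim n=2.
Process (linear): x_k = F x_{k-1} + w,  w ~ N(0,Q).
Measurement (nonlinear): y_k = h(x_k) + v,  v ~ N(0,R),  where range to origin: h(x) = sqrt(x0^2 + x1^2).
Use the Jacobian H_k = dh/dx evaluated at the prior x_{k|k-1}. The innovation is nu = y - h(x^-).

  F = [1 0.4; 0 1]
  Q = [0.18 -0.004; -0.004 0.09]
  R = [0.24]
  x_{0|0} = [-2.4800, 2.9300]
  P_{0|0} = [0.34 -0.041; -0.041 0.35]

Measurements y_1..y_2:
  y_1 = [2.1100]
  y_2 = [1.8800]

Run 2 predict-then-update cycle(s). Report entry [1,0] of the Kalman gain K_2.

step 1: x^-=[-1.3080, 2.9300]  P^-=[0.5432 0.0950; 0.0950 0.4400]  H_jac=[-0.4076 0.9131]  S=[0.6264]  K=[-0.2150; 0.5796]  nu=[-1.0987]  x^+=[-1.0718, 2.2932]  P^+=[0.5142 0.1731; 0.1731 0.2296]
step 2: x^-=[-0.1545, 2.2932]  P^-=[0.8694 0.2609; 0.2609 0.3196]  H_jac=[-0.0672 0.9977]  S=[0.5271]  K=[0.3830; 0.5717]  nu=[-0.4184]  x^+=[-0.3147, 2.0540]  P^+=[0.7921 0.1455; 0.1455 0.1473]

K[1,0] = 0.5717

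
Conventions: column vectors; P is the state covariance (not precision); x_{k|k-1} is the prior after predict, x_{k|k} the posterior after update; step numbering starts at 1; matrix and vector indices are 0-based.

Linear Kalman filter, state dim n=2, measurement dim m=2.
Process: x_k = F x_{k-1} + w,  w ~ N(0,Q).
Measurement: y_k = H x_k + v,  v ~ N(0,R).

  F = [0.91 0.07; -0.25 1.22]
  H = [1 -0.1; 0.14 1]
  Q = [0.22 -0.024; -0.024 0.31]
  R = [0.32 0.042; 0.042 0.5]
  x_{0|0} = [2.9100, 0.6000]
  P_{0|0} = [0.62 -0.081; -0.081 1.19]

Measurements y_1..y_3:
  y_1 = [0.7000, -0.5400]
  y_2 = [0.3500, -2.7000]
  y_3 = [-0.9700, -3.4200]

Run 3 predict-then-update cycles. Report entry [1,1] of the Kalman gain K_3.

K[1,1] = 0.6044

step 1: x^-=[2.6901, 0.0045]  P^-=[0.7289 -0.1519; -0.1519 2.1694]  S=[1.1010 -0.2227; -0.2227 2.6411]  K=[0.6837 0.0388; -0.1735 0.7987]  nu=[-1.9897, -0.9211]  x^+=[1.2941, -0.3860]  P^+=[0.2221 0.0170; 0.0170 0.3897]
step 2: x^-=[1.1506, -0.7945]  P^-=[0.4080 -0.0227; -0.0227 0.8935]  S=[0.7415 -0.0126; -0.0126 1.3952]  K=[0.5538 0.0297; -0.1403 0.6369]  nu=[-0.8800, -2.0666]  x^+=[0.6019, -1.9872]  P^+=[0.1798 0.0129; 0.0129 0.3107]
step 3: x^-=[0.4086, -2.5749]  P^-=[0.3720 -0.0242; -0.0242 0.7759]  S=[0.7046 -0.0074; -0.0074 1.2764]  K=[0.5317 0.0249; -0.1381 0.6044]  nu=[-1.6361, -0.9023]  x^+=[-0.4838, -2.8942]  P^+=[0.1722 0.0107; 0.0107 0.2949]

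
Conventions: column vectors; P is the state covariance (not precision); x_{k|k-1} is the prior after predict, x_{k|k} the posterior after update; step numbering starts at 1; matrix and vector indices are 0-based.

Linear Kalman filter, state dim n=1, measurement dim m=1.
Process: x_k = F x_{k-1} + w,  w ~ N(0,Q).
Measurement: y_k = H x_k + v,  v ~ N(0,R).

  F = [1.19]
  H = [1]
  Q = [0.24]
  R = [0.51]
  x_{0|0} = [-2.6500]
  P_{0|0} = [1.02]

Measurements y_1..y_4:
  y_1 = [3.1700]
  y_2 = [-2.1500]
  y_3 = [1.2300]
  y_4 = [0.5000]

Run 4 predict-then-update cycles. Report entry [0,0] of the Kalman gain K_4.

step 1: x^-=[-3.1535]  P^-=[1.6844]  S=[2.1944]  K=[0.7676]  nu=[6.3235]  x^+=[1.7004]  P^+=[0.3915]
step 2: x^-=[2.0234]  P^-=[0.7944]  S=[1.3044]  K=[0.6090]  nu=[-4.1734]  x^+=[-0.5182]  P^+=[0.3106]
step 3: x^-=[-0.6167]  P^-=[0.6798]  S=[1.1898]  K=[0.5714]  nu=[1.8467]  x^+=[0.4385]  P^+=[0.2914]
step 4: x^-=[0.5218]  P^-=[0.6526]  S=[1.1626]  K=[0.5613]  nu=[-0.0218]  x^+=[0.5095]  P^+=[0.2863]

K[0,0] = 0.5613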